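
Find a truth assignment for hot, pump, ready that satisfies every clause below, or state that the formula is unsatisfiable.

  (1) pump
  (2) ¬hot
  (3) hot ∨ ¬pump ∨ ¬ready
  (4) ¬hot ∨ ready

Unit clause (pump) forces pump = True.
Unit clause (¬hot) forces hot = False.
In (hot ∨ ¬pump ∨ ¬ready) only ¬ready is left, so ready = False.
Check each clause:
  (pump): pump holds.
  (¬hot): ¬hot holds.
  (hot ∨ ¬pump ∨ ¬ready): ¬ready holds.
  (¬hot ∨ ready): ¬hot holds.
All clauses satisfied.

hot = False; pump = True; ready = False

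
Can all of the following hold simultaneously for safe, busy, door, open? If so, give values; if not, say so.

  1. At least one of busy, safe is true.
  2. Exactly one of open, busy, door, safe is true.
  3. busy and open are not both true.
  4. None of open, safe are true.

safe = False, busy = True, door = False, open = False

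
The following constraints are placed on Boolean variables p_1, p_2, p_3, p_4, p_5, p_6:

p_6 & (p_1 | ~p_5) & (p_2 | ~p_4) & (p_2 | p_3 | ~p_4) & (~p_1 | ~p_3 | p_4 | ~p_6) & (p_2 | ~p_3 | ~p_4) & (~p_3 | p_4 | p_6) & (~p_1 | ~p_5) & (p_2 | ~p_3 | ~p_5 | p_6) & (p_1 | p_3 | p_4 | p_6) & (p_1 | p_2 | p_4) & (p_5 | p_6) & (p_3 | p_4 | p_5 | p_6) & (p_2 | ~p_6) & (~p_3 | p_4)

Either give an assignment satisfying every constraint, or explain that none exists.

Unit clause (p_6) forces p_6 = True.
In (p_2 | ~p_6) only p_2 is left, so p_2 = True.
Set p_1 = True.
  then (~p_1 | ~p_5) forces p_5 = False.
Set p_3 = True.
  then (~p_1 | ~p_3 | p_4 | ~p_6) forces p_4 = True.
All clauses satisfied.

p_1: True; p_2: True; p_3: True; p_4: True; p_5: False; p_6: True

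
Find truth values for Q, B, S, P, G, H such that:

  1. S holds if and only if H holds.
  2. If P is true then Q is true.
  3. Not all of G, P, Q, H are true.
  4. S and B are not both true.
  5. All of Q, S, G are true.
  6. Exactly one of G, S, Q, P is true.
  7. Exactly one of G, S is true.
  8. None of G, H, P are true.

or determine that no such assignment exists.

Unsatisfiable — no assignment works.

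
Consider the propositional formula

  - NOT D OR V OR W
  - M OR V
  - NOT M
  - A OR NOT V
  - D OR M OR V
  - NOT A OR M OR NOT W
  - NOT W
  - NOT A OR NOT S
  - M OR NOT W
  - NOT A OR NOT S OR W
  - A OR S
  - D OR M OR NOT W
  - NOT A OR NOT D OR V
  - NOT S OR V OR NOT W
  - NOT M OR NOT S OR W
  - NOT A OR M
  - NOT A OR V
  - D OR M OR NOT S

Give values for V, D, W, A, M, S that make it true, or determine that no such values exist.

Case M = True:
  Clause (NOT M) is falsified — contradiction.
Case M = False:
  (M OR V) forces V = True.
  (A OR NOT V) forces A = True.
  Clause (NOT A OR M) is falsified — contradiction.
Both cases fail, so the formula is unsatisfiable.

The formula is unsatisfiable.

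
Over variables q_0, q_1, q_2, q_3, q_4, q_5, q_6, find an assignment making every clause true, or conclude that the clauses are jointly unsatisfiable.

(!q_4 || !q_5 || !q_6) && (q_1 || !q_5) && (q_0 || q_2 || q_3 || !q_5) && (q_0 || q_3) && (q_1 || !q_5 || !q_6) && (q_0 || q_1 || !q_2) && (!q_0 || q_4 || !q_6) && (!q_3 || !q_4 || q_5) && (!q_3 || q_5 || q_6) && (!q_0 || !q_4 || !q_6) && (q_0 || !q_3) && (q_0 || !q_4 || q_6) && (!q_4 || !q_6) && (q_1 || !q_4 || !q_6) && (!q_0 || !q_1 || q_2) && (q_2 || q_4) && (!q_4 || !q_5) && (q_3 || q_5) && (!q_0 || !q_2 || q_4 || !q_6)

q_0 = True, q_1 = True, q_2 = True, q_3 = False, q_4 = False, q_5 = True, q_6 = False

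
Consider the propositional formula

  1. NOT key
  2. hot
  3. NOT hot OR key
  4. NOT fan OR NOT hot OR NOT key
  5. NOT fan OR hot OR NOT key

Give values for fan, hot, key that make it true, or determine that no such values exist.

No satisfying assignment exists.

Case hot = True:
  (NOT key) forces key = False.
  Clause (NOT hot OR key) is falsified — contradiction.
Case hot = False:
  Clause (hot) is falsified — contradiction.
Both cases fail, so the formula is unsatisfiable.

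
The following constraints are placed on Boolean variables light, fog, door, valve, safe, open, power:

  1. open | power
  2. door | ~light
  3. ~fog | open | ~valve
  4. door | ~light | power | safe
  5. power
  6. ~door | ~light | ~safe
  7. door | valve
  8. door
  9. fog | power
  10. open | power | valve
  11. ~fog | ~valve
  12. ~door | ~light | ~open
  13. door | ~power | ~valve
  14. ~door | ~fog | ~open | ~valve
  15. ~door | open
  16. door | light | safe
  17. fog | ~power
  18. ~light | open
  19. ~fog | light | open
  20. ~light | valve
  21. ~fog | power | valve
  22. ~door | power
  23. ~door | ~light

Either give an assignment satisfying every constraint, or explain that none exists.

light: False; fog: True; door: True; valve: False; safe: True; open: True; power: True

Unit clause (power) forces power = True.
Unit clause (door) forces door = True.
In (~door | open) only open is left, so open = True.
In (fog | ~power) only fog is left, so fog = True.
In (~door | ~light) only ~light is left, so light = False.
In (~fog | ~valve) only ~valve is left, so valve = False.
Set safe = True.
All clauses satisfied.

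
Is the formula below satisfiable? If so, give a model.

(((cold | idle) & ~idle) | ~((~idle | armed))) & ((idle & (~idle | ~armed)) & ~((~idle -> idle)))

Case idle = True: the conjunct ~((~idle -> idle)) becomes ~((False -> True)) = False.
Case idle = False: the conjunct idle is False.
Both cases fail — unsatisfiable.

Unsatisfiable — no assignment works.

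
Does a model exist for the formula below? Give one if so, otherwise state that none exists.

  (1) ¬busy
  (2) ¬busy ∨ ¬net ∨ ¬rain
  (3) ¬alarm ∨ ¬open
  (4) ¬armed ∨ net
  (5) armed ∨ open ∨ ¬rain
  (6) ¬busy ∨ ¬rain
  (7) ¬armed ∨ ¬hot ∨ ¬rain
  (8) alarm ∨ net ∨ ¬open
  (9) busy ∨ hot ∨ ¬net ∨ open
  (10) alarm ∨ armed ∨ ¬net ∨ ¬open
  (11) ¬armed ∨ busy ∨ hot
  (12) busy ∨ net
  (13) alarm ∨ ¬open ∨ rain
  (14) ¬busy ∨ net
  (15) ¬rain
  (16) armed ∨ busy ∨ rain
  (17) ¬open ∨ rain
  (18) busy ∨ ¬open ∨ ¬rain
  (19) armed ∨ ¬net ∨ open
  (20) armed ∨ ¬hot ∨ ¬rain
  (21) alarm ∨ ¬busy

busy: False, hot: True, rain: False, armed: True, net: True, alarm: False, open: False

Unit clause (¬busy) forces busy = False.
In (busy ∨ net) only net is left, so net = True.
Unit clause (¬rain) forces rain = False.
In (armed ∨ busy ∨ rain) only armed is left, so armed = True.
In (¬open ∨ rain) only ¬open is left, so open = False.
In (busy ∨ hot ∨ ¬net ∨ open) only hot is left, so hot = True.
Set alarm = False.
All clauses satisfied.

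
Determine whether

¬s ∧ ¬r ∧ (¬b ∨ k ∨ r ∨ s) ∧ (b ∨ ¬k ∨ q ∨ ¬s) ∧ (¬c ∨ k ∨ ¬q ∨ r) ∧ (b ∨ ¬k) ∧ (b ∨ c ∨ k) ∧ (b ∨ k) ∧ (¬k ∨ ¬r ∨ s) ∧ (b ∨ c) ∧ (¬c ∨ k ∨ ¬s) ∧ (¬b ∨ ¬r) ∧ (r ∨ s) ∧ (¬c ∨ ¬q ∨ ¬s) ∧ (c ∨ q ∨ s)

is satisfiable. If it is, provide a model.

Case r = True:
  Clause (¬r) is falsified — contradiction.
Case r = False:
  (¬s) forces s = False.
  Clause (r ∨ s) is falsified — contradiction.
Both cases fail, so the formula is unsatisfiable.

The formula is unsatisfiable.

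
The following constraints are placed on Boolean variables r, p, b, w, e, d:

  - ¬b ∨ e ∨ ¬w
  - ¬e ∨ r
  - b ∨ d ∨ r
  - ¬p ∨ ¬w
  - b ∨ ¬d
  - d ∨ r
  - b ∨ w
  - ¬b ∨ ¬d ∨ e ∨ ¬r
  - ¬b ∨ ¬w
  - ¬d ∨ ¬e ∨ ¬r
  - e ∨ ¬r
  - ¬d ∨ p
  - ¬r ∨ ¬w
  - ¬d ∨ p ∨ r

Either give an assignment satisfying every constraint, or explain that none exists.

r: True; p: True; b: True; w: False; e: True; d: False

Set r = True.
  then (e ∨ ¬r) forces e = True.
  then (¬r ∨ ¬w) forces w = False.
  then (b ∨ w) forces b = True.
  then (¬d ∨ ¬e ∨ ¬r) forces d = False.
Set p = True.
All clauses satisfied.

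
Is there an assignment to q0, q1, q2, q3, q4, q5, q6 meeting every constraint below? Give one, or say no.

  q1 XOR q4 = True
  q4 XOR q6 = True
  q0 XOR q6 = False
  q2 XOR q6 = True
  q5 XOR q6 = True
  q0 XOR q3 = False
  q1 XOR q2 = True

q0: False, q1: False, q2: True, q3: False, q4: True, q5: True, q6: False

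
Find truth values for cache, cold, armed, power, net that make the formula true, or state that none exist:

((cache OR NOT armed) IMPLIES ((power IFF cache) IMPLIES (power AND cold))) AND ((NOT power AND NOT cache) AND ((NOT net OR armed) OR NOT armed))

cache = False; cold = False; armed = True; power = False; net = False

  (cache OR NOT armed) IMPLIES ((power IFF cache) IMPLIES (power AND cold)) = True
    cache OR NOT armed = False
      NOT armed = False
    (power IFF cache) IMPLIES (power AND cold) = False
      power IFF cache = True
      power AND cold = False
  (NOT power AND NOT cache) AND ((NOT net OR armed) OR NOT armed) = True
    NOT power AND NOT cache = True
      NOT power = True
      NOT cache = True
    (NOT net OR armed) OR NOT armed = True
      NOT net OR armed = True
        NOT net = True
      NOT armed = False
Both conjuncts True, so the formula holds.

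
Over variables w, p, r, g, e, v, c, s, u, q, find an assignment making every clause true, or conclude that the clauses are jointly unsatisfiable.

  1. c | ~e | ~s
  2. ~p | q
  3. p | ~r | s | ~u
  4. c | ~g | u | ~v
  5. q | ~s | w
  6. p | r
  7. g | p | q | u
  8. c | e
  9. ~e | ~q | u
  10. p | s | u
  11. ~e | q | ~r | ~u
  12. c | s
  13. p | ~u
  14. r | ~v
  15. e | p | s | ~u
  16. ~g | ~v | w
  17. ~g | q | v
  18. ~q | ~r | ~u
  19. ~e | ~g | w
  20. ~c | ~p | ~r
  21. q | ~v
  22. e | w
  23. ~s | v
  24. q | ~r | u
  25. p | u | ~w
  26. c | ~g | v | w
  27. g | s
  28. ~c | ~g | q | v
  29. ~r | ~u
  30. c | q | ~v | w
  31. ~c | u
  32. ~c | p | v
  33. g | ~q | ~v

w: True; p: True; r: False; g: True; e: False; v: False; c: True; s: False; u: True; q: True

Set w = True.
Set p = True.
  then (~p | q) forces q = True.
Try r = True:
  (~q | ~r | ~u) forces u = False.
  (~e | ~q | u) forces e = False.
  (c | e) forces c = True.
  clause (~c | ~p | ~r) is falsified — backtrack.
So r = False.
  then (r | ~v) forces v = False.
  then (~s | v) forces s = False.
  then (g | s) forces g = True.
  then (c | s) forces c = True.
  then (~c | u) forces u = True.
Set e = False.
All clauses satisfied.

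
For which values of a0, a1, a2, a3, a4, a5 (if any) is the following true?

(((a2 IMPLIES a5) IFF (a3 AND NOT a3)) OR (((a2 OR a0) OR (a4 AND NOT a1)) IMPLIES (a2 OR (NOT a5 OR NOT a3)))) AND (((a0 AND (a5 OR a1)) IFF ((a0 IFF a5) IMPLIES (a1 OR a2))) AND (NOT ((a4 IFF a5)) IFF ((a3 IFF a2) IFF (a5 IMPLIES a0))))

a0 = False, a1 = False, a2 = False, a3 = False, a4 = True, a5 = False

  ((a2 IMPLIES a5) IFF (a3 AND NOT a3)) OR (((a2 OR a0) OR (a4 AND NOT a1)) IMPLIES (a2 OR (NOT a5 OR NOT a3))) = True
    (a2 IMPLIES a5) IFF (a3 AND NOT a3) = False
      a2 IMPLIES a5 = True
      a3 AND NOT a3 = False
        NOT a3 = True
    ((a2 OR a0) OR (a4 AND NOT a1)) IMPLIES (a2 OR (NOT a5 OR NOT a3)) = True
      (a2 OR a0) OR (a4 AND NOT a1) = True
        a2 OR a0 = False
        a4 AND NOT a1 = True
          NOT a1 = True
      a2 OR (NOT a5 OR NOT a3) = True
        NOT a5 OR NOT a3 = True
          NOT a5 = True
          NOT a3 = True
  ((a0 AND (a5 OR a1)) IFF ((a0 IFF a5) IMPLIES (a1 OR a2))) AND (NOT ((a4 IFF a5)) IFF ((a3 IFF a2) IFF (a5 IMPLIES a0))) = True
    (a0 AND (a5 OR a1)) IFF ((a0 IFF a5) IMPLIES (a1 OR a2)) = True
      a0 AND (a5 OR a1) = False
        a5 OR a1 = False
      (a0 IFF a5) IMPLIES (a1 OR a2) = False
        a0 IFF a5 = True
        a1 OR a2 = False
    NOT ((a4 IFF a5)) IFF ((a3 IFF a2) IFF (a5 IMPLIES a0)) = True
      NOT ((a4 IFF a5)) = True
        a4 IFF a5 = False
      (a3 IFF a2) IFF (a5 IMPLIES a0) = True
        a3 IFF a2 = True
        a5 IMPLIES a0 = True
Both conjuncts True, so the formula holds.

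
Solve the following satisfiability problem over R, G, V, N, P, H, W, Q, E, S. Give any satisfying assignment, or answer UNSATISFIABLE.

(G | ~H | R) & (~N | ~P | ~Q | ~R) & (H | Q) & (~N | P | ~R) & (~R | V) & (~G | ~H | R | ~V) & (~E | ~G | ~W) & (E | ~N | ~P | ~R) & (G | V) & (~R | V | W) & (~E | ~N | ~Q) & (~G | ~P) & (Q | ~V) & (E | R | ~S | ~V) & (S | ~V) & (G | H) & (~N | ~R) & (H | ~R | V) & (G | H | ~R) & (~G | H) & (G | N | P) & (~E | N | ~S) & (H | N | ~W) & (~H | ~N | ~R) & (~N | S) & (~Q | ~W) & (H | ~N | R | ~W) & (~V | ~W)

R=T, G=F, V=T, N=F, P=T, H=T, W=F, Q=T, E=F, S=T

Set R = True.
  then (~R | V) forces V = True.
  then (Q | ~V) forces Q = True.
  then (S | ~V) forces S = True.
  then (~N | ~R) forces N = False.
  then (~E | N | ~S) forces E = False.
  then (~Q | ~W) forces W = False.
Set G = False.
  then (G | H) forces H = True.
  then (G | N | P) forces P = True.
All clauses satisfied.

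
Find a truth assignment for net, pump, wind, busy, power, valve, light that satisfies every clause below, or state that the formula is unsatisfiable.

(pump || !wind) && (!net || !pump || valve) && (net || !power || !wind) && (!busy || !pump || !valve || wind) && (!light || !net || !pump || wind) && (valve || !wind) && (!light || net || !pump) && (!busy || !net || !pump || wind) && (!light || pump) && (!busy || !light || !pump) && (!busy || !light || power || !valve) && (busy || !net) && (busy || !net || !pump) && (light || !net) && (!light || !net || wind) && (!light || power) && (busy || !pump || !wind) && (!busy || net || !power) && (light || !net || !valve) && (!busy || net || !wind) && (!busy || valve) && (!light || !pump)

net = False, pump = False, wind = False, busy = False, power = False, valve = True, light = False

Try net = True:
  (busy || !net) forces busy = True.
  (light || !net) forces light = True.
  (!light || pump) forces pump = True.
  clause (!busy || !light || !pump) is falsified — backtrack.
So net = False.
Set pump = False.
  then (pump || !wind) forces wind = False.
  then (!light || pump) forces light = False.
Set busy = False.
Set power = False.
Set valve = True.
All clauses satisfied.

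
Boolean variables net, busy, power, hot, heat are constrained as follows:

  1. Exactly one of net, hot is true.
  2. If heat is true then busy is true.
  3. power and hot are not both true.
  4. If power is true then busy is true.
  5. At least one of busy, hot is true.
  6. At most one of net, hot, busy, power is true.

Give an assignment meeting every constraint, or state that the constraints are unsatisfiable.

net = False; busy = False; power = False; hot = True; heat = False

  (1) {net, hot}: 1 true — exactly one ✓
  (2) heat=F ⇒ busy: vacuous ✓
  (3) power=F, hot=T — not both ✓
  (4) power=F ⇒ busy: vacuous ✓
  (5) {busy, hot}: 1 true — at least one ✓
  (6) {net, hot, busy, power}: 1 true — at most one ✓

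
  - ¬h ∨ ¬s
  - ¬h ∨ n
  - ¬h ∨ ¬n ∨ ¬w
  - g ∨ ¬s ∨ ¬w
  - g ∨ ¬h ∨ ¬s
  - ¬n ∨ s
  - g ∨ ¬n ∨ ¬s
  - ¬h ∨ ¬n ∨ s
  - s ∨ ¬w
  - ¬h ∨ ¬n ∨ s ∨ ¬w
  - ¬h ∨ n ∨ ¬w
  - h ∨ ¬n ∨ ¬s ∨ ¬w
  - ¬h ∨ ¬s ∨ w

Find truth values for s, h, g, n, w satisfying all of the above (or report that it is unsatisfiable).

s = False; h = False; g = False; n = False; w = False

Set s = False.
  then (¬n ∨ s) forces n = False.
  then (s ∨ ¬w) forces w = False.
  then (¬h ∨ n) forces h = False.
Set g = False.
All clauses satisfied.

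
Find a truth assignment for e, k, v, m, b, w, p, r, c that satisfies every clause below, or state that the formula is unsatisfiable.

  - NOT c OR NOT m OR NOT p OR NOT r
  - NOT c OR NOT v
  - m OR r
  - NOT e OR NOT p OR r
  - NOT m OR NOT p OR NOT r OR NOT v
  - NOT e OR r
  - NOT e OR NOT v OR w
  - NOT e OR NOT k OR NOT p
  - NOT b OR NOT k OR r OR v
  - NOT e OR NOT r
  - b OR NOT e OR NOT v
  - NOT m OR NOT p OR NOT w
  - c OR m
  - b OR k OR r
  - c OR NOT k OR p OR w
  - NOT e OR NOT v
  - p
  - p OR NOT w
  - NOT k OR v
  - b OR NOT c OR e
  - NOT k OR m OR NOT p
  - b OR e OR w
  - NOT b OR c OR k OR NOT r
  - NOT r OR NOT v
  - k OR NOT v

Unit clause (p) forces p = True.
Try e = True:
  (NOT e OR NOT p OR r) forces r = True.
  clause (NOT e OR NOT r) is falsified — backtrack.
So e = False.
Set k = False.
  then (k OR NOT v) forces v = False.
Set m = True.
  then (NOT m OR NOT p OR NOT w) forces w = False.
  then (b OR e OR w) forces b = True.
Set r = False.
Set c = True.
All clauses satisfied.

e=F, k=F, v=F, m=T, b=T, w=F, p=T, r=F, c=T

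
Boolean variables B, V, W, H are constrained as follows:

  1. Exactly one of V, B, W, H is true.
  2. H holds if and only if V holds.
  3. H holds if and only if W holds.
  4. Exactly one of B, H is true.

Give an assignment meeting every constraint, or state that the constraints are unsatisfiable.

B = True; V = False; W = False; H = False

  (1) {V, B, W, H}: 1 true — exactly one ✓
  (2) H=F, V=F — same ✓
  (3) H=F, W=F — same ✓
  (4) {B, H}: 1 true — exactly one ✓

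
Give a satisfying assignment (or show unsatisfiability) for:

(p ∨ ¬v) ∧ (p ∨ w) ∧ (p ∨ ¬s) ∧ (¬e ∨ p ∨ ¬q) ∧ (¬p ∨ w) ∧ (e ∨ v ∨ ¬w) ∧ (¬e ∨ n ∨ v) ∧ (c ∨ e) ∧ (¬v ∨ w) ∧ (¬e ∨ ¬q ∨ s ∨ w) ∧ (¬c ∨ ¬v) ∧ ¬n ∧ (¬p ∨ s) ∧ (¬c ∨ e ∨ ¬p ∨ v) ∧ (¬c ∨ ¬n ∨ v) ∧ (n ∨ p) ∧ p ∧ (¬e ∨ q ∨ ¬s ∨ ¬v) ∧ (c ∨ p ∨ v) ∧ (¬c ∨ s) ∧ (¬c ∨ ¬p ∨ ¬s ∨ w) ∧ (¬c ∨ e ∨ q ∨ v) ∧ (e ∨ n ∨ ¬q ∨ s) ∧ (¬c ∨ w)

q: True; e: True; s: True; n: False; p: True; v: True; c: False; w: True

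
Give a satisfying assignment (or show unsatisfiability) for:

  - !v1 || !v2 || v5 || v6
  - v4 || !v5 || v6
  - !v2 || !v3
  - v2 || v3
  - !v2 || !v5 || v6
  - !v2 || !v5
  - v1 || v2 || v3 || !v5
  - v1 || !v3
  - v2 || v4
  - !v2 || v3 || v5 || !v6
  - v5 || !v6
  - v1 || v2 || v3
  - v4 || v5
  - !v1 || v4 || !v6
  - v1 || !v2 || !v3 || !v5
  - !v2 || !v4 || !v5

v1=T, v2=F, v3=T, v4=T, v5=T, v6=F

Set v1 = True.
Try v2 = True:
  (!v2 || !v3) forces v3 = False.
  (!v2 || !v5) forces v5 = False.
  (!v1 || !v2 || v5 || v6) forces v6 = True.
  clause (!v2 || v3 || v5 || !v6) is falsified — backtrack.
So v2 = False.
  then (v2 || v3) forces v3 = True.
  then (v2 || v4) forces v4 = True.
Set v5 = True.
Set v6 = False.
All clauses satisfied.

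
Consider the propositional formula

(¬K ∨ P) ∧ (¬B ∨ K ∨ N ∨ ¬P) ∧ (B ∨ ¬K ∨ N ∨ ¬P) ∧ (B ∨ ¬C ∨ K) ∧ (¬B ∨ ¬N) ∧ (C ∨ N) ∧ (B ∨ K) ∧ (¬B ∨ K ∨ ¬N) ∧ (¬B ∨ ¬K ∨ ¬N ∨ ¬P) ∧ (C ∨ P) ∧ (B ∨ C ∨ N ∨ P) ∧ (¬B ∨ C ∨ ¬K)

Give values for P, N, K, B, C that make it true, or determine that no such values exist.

P: False, N: False, K: False, B: True, C: True

Set P = False.
  then (¬K ∨ P) forces K = False.
  then (B ∨ K) forces B = True.
  then (¬B ∨ K ∨ ¬N) forces N = False.
  then (C ∨ P) forces C = True.
All clauses satisfied.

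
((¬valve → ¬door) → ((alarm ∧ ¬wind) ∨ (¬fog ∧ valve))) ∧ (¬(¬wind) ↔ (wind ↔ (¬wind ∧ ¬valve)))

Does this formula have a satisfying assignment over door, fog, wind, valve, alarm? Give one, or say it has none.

door=F, fog=T, wind=F, valve=F, alarm=T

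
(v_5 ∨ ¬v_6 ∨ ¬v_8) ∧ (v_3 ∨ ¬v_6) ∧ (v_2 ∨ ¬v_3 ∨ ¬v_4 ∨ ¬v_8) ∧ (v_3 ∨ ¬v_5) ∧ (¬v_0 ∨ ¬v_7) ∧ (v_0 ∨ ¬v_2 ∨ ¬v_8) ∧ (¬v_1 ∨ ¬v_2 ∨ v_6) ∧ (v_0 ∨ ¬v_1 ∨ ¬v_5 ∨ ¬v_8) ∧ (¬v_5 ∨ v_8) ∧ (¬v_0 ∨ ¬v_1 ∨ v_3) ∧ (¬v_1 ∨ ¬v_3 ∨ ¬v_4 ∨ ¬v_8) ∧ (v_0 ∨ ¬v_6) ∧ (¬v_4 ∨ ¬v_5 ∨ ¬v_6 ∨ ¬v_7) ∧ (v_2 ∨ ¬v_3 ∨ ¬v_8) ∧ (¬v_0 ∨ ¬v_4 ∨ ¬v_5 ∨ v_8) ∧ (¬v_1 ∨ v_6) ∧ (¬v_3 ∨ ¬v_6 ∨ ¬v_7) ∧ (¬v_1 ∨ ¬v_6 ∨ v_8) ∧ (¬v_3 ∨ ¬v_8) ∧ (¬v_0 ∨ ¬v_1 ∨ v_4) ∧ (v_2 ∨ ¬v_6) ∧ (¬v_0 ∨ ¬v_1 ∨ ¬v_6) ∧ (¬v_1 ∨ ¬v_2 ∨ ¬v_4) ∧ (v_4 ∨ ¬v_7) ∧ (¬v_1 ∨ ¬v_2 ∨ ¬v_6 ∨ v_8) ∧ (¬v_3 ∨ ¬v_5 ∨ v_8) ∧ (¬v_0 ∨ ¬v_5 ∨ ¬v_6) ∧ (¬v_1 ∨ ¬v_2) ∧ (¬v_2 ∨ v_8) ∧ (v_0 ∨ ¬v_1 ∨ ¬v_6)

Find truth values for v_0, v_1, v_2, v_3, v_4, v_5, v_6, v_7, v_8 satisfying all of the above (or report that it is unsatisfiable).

v_0=F; v_1=F; v_2=F; v_3=F; v_4=F; v_5=F; v_6=F; v_7=F; v_8=F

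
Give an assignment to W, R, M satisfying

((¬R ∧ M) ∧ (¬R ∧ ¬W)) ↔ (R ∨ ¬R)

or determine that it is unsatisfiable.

W=F, R=F, M=T

  ((¬R ∧ M) ∧ (¬R ∧ ¬W)) ↔ (R ∨ ¬R) = True
    (¬R ∧ M) ∧ (¬R ∧ ¬W) = True
      ¬R ∧ M = True
        ¬R = True
      ¬R ∧ ¬W = True
        ¬R = True
        ¬W = True
    R ∨ ¬R = True
      ¬R = True
The formula evaluates to True.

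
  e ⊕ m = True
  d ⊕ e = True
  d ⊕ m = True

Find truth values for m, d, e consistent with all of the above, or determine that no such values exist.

UNSATISFIABLE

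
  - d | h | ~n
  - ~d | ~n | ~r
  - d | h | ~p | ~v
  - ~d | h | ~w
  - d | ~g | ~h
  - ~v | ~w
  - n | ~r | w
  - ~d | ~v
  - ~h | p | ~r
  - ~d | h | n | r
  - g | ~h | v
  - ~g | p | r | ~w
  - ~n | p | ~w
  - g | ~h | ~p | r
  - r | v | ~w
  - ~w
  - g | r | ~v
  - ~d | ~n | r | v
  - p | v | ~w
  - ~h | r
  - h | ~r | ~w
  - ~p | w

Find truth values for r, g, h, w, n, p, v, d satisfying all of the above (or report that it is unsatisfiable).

Unit clause (~w) forces w = False.
In (~p | w) only ~p is left, so p = False.
Try r = True:
  (n | ~r | w) forces n = True.
  (~d | ~n | ~r) forces d = False.
  (d | h | ~n) forces h = True.
  clause (~h | p | ~r) is falsified — backtrack.
So r = False.
  then (~h | r) forces h = False.
Set g = False.
  then (g | r | ~v) forces v = False.
Set n = False.
  then (~d | h | n | r) forces d = False.
All clauses satisfied.

r=F; g=F; h=F; w=F; n=F; p=F; v=F; d=F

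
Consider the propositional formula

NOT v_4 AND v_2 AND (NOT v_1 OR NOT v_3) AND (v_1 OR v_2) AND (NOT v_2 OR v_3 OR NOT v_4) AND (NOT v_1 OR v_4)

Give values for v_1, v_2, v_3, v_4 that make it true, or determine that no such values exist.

v_1=F; v_2=T; v_3=T; v_4=F

Unit clause (NOT v_4) forces v_4 = False.
Unit clause (v_2) forces v_2 = True.
In (NOT v_1 OR v_4) only NOT v_1 is left, so v_1 = False.
Set v_3 = True.
Check each clause:
  (NOT v_4): NOT v_4 holds.
  (v_2): v_2 holds.
  (NOT v_1 OR NOT v_3): NOT v_1 holds.
  (v_1 OR v_2): v_2 holds.
  (NOT v_2 OR v_3 OR NOT v_4): v_3 holds.
  (NOT v_1 OR v_4): NOT v_1 holds.
All clauses satisfied.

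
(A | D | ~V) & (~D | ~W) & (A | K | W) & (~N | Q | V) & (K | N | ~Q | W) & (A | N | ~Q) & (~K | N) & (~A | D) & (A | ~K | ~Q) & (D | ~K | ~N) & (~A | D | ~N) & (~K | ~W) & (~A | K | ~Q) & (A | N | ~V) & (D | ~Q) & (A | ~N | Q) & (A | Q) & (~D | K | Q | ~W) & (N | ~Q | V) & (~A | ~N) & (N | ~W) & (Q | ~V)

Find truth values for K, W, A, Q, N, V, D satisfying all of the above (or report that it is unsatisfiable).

K=F, W=F, A=T, Q=F, N=F, V=F, D=T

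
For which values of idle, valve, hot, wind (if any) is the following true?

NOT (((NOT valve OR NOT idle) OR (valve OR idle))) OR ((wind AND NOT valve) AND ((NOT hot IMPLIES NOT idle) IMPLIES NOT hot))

idle=F; valve=F; hot=F; wind=T

  NOT (((NOT valve OR NOT idle) OR (valve OR idle))) OR ((wind AND NOT valve) AND ((NOT hot IMPLIES NOT idle) IMPLIES NOT hot)) = True
    NOT (((NOT valve OR NOT idle) OR (valve OR idle))) = False
      (NOT valve OR NOT idle) OR (valve OR idle) = True
        NOT valve OR NOT idle = True
          NOT valve = True
          NOT idle = True
        valve OR idle = False
    (wind AND NOT valve) AND ((NOT hot IMPLIES NOT idle) IMPLIES NOT hot) = True
      wind AND NOT valve = True
        NOT valve = True
      (NOT hot IMPLIES NOT idle) IMPLIES NOT hot = True
        NOT hot IMPLIES NOT idle = True
          NOT hot = True
          NOT idle = True
        NOT hot = True
The formula evaluates to True.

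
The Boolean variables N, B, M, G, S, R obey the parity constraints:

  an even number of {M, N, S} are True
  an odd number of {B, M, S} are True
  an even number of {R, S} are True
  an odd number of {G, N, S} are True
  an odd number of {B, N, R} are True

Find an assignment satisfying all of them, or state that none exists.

N=F, B=T, M=F, G=T, S=F, R=F

{M, N, S}: 0 true → even ✓
{B, M, S}: 1 true → odd ✓
{R, S}: 0 true → even ✓
{G, N, S}: 1 true → odd ✓
{B, N, R}: 1 true → odd ✓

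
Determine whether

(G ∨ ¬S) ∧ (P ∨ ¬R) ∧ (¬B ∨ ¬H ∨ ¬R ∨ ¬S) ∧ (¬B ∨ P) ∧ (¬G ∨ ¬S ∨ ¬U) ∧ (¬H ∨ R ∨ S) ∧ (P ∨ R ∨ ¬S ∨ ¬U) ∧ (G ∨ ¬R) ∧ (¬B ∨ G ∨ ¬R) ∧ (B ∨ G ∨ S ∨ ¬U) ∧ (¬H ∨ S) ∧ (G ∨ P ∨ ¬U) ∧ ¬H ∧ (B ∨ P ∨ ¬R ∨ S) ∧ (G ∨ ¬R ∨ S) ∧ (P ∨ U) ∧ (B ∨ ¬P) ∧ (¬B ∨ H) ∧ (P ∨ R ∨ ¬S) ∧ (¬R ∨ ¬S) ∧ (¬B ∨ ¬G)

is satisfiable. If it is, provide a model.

Unit clause (¬H) forces H = False.
In (¬B ∨ H) only ¬B is left, so B = False.
In (B ∨ ¬P) only ¬P is left, so P = False.
In (P ∨ ¬R) only ¬R is left, so R = False.
In (P ∨ U) only U is left, so U = True.
In (P ∨ R ∨ ¬S) only ¬S is left, so S = False.
In (B ∨ G ∨ S ∨ ¬U) only G is left, so G = True.
All clauses satisfied.

R: False, S: False, U: True, G: True, H: False, B: False, P: False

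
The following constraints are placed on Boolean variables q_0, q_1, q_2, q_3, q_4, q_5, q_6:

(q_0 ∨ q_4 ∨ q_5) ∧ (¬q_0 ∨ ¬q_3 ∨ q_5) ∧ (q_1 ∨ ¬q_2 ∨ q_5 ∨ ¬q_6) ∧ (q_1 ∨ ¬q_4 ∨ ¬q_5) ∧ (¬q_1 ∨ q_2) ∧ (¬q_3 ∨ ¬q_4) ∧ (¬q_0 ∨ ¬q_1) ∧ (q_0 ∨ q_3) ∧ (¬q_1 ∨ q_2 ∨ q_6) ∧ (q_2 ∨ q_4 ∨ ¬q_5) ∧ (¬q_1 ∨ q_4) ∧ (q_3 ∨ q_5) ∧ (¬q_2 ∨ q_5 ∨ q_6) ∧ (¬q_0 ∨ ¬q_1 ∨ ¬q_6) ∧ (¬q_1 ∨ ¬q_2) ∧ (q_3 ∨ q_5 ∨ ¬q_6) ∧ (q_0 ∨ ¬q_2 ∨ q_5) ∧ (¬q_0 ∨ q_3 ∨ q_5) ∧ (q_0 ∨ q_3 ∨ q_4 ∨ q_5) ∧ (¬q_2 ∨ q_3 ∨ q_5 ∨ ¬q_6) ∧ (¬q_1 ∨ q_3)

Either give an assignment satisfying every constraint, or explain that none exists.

Set q_0 = True.
  then (¬q_0 ∨ ¬q_1) forces q_1 = False.
Set q_2 = True.
Set q_3 = True.
  then (¬q_0 ∨ ¬q_3 ∨ q_5) forces q_5 = True.
  then (q_1 ∨ ¬q_4 ∨ ¬q_5) forces q_4 = False.
Set q_6 = True.
All clauses satisfied.

q_0=T, q_1=F, q_2=T, q_3=T, q_4=F, q_5=T, q_6=T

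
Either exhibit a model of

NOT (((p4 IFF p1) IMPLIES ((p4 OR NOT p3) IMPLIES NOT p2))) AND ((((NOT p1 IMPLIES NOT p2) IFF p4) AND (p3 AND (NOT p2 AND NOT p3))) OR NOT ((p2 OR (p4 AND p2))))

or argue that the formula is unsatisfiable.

Case p2 = True: the conjunct (((NOT p1 IMPLIES NOT p2) IFF p4) AND (p3 AND (NOT p2 AND NOT p3))) OR NOT ((p2 OR (p4 AND p2))) becomes ((p1 IFF p4) AND False) OR NOT True = False.
Case p2 = False: the conjunct NOT (((p4 IFF p1) IMPLIES ((p4 OR NOT p3) IMPLIES NOT p2))) becomes NOT (((p4 IFF p1) IMPLIES True)) = False.
Both cases fail — unsatisfiable.

No satisfying assignment exists.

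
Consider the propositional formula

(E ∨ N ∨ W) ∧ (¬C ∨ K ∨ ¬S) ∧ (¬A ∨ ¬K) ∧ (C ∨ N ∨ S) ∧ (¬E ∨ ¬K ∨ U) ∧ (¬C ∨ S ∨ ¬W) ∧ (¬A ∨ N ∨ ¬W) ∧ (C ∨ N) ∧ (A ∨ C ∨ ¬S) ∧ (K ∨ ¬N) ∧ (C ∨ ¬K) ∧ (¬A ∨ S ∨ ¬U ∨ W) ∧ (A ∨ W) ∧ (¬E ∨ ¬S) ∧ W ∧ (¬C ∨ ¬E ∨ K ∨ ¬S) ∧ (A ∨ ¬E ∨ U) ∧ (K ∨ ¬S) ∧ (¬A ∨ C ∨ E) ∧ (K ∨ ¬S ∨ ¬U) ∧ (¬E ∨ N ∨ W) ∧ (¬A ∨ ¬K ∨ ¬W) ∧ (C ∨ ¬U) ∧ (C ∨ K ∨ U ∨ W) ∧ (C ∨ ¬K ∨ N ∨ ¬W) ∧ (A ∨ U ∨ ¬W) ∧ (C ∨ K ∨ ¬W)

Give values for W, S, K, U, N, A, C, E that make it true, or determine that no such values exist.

W=T; S=T; K=T; U=T; N=T; A=F; C=T; E=F

Unit clause (W) forces W = True.
Try S = False:
  (¬C ∨ S ∨ ¬W) forces C = False.
  (C ∨ N ∨ S) forces N = True.
  (K ∨ ¬N) forces K = True.
  clause (C ∨ ¬K) is falsified — backtrack.
So S = True.
  then (¬E ∨ ¬S) forces E = False.
  then (K ∨ ¬S) forces K = True.
  then (¬A ∨ ¬K ∨ ¬W) forces A = False.
  then (A ∨ U ∨ ¬W) forces U = True.
  then (A ∨ C ∨ ¬S) forces C = True.
Set N = True.
All clauses satisfied.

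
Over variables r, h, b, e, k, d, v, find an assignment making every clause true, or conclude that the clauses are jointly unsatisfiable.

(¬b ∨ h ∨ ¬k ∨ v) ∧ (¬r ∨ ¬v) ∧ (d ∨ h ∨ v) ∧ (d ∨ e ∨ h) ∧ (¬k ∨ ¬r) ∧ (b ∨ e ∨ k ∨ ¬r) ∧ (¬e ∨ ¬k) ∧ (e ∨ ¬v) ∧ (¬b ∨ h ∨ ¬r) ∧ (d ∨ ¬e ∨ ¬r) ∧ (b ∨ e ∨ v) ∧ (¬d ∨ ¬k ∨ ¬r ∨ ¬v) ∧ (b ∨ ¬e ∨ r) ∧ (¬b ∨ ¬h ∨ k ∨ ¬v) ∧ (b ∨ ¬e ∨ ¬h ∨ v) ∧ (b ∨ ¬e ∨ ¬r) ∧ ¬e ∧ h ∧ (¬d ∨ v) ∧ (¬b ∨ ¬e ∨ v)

Unit clause (¬e) forces e = False.
Unit clause (h) forces h = True.
In (e ∨ ¬v) only ¬v is left, so v = False.
In (b ∨ e ∨ v) only b is left, so b = True.
In (¬d ∨ v) only ¬d is left, so d = False.
Set r = True.
  then (¬k ∨ ¬r) forces k = False.
All clauses satisfied.

r=T, h=T, b=T, e=F, k=F, d=F, v=F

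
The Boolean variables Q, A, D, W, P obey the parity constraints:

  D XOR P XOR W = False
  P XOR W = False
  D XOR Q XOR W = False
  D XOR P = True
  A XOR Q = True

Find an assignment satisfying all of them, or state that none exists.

Q = True; A = False; D = False; W = True; P = True

D XOR P XOR W = F XOR T XOR T = False ✓
P XOR W = T XOR T = False ✓
D XOR Q XOR W = F XOR T XOR T = False ✓
D XOR P = F XOR T = True ✓
A XOR Q = F XOR T = True ✓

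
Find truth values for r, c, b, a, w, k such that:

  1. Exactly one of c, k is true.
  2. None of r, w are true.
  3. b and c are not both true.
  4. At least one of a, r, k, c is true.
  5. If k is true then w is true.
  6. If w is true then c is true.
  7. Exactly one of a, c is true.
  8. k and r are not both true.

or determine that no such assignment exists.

r = False; c = True; b = False; a = False; w = False; k = False

  (1) {c, k}: 1 true — exactly one ✓
  (2) {r, w}: 0 true — none ✓
  (3) b=F, c=T — not both ✓
  (4) {a, r, k, c}: 1 true — at least one ✓
  (5) k=F ⇒ w: vacuous ✓
  (6) w=F ⇒ c: vacuous ✓
  (7) {a, c}: 1 true — exactly one ✓
  (8) k=F, r=F — not both ✓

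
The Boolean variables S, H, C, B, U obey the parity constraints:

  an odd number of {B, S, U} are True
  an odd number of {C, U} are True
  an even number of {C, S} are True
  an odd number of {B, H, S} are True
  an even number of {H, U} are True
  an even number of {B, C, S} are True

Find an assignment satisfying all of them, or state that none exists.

S = True, H = False, C = True, B = False, U = False

{B, S, U}: 1 true → odd ✓
{C, U}: 1 true → odd ✓
{C, S}: 2 true → even ✓
{B, H, S}: 1 true → odd ✓
{H, U}: 0 true → even ✓
{B, C, S}: 2 true → even ✓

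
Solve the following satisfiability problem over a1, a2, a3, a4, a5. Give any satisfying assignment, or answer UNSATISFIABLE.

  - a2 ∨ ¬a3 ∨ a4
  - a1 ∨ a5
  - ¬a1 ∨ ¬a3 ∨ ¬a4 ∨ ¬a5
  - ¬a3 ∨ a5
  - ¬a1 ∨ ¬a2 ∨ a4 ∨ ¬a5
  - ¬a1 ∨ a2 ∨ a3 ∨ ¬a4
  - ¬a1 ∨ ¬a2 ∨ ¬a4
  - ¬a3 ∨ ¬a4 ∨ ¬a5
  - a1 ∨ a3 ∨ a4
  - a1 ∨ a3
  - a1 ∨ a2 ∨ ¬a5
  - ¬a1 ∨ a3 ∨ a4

Set a1 = False.
  then (a1 ∨ a5) forces a5 = True.
  then (a1 ∨ a3) forces a3 = True.
  then (a1 ∨ a2 ∨ ¬a5) forces a2 = True.
  then (¬a3 ∨ ¬a4 ∨ ¬a5) forces a4 = False.
All clauses satisfied.

a1 = False, a2 = True, a3 = True, a4 = False, a5 = True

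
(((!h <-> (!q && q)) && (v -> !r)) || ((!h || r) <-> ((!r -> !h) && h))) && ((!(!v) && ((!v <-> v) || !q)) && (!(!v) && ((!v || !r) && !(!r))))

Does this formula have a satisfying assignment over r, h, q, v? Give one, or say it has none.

Case r = True: the formula simplifies to (((!h <-> (!q && q)) && !v) || h) && ((!(!v) && ((!v <-> v) || !q)) && (!(!v) && !v)).
  v = True: the conjunct !v is False.
  v = False: the conjunct !(!v) becomes !(!False) = False.
Case r = False: the conjunct !(!r) becomes !(!False) = False.
Both cases fail — unsatisfiable.

UNSATISFIABLE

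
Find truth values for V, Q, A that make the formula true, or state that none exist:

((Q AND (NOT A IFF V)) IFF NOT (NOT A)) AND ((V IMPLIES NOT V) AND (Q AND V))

Unsatisfiable

Case V = True: the conjunct V IMPLIES NOT V becomes True IMPLIES NOT True = False.
Case V = False: the conjunct V is False.
Both cases fail — unsatisfiable.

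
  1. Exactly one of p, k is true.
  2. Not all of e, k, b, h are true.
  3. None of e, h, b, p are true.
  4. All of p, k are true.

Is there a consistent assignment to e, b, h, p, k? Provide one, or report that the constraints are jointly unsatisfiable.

The formula is unsatisfiable.

Case p = True:
  Constraint (3) is violated (p=T) — contradiction.
Case p = False:
  Constraint (4) is violated (p=F) — contradiction.
Both cases fail — unsatisfiable.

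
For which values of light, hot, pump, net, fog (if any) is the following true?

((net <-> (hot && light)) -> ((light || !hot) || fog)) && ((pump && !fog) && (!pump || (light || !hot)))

light = False, hot = False, pump = True, net = True, fog = False

  (net <-> (hot && light)) -> ((light || !hot) || fog) = True
    net <-> (hot && light) = False
      hot && light = False
    (light || !hot) || fog = True
      light || !hot = True
        !hot = True
  (pump && !fog) && (!pump || (light || !hot)) = True
    pump && !fog = True
      !fog = True
    !pump || (light || !hot) = True
      !pump = False
      light || !hot = True
        !hot = True
Both conjuncts True, so the formula holds.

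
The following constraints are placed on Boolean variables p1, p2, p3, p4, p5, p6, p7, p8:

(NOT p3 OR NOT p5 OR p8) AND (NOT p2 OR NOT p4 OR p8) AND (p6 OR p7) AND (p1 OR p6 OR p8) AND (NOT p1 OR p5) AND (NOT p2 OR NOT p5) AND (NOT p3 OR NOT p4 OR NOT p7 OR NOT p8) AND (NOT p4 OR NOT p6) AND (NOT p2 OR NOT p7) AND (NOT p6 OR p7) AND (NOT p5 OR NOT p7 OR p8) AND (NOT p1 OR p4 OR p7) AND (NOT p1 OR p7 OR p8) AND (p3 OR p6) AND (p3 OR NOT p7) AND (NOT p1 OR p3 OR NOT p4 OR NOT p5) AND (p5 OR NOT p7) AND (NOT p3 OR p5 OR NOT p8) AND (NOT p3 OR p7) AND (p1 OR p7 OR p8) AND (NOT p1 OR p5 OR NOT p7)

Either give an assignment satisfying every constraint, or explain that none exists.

p1=T, p2=F, p3=T, p4=F, p5=T, p6=F, p7=T, p8=T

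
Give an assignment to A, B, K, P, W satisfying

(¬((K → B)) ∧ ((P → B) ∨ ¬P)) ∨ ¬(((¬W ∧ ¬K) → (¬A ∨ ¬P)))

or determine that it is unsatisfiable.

A = True, B = False, K = False, P = True, W = False

  (¬((K → B)) ∧ ((P → B) ∨ ¬P)) ∨ ¬(((¬W ∧ ¬K) → (¬A ∨ ¬P))) = True
    ¬((K → B)) ∧ ((P → B) ∨ ¬P) = False
      ¬((K → B)) = False
        K → B = True
      (P → B) ∨ ¬P = False
        P → B = False
        ¬P = False
    ¬(((¬W ∧ ¬K) → (¬A ∨ ¬P))) = True
      (¬W ∧ ¬K) → (¬A ∨ ¬P) = False
        ¬W ∧ ¬K = True
          ¬W = True
          ¬K = True
        ¬A ∨ ¬P = False
          ¬A = False
          ¬P = False
The formula evaluates to True.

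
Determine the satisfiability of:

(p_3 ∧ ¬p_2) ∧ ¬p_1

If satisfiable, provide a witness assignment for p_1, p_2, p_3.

p_1 = False, p_2 = False, p_3 = True

  p_3 ∧ ¬p_2 = True
    ¬p_2 = True
  ¬p_1 = True
Both conjuncts True, so the formula holds.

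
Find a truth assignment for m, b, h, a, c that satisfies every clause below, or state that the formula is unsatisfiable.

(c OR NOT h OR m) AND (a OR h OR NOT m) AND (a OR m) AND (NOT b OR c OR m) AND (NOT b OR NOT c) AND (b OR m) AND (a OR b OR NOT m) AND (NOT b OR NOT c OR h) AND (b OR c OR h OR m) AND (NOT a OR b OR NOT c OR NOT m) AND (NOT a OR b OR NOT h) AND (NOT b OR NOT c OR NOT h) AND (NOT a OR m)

m: True, b: True, h: False, a: True, c: False

Try m = False:
  (a OR m) forces a = True.
  clause (NOT a OR m) is falsified — backtrack.
So m = True.
Set b = True.
  then (NOT b OR NOT c) forces c = False.
Set h = False.
  then (a OR h OR NOT m) forces a = True.
All clauses satisfied.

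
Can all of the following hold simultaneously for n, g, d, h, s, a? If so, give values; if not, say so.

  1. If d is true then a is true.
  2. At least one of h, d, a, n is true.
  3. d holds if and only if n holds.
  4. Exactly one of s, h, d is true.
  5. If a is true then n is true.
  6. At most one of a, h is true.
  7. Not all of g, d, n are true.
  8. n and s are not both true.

n=F; g=T; d=F; h=T; s=F; a=F

  (1) d=F ⇒ a: vacuous ✓
  (2) {h, d, a, n}: 1 true — at least one ✓
  (3) d=F, n=F — same ✓
  (4) {s, h, d}: 1 true — exactly one ✓
  (5) a=F ⇒ n: vacuous ✓
  (6) {a, h}: 1 true — at most one ✓
  (7) {g, d, n}: 1/3 true — not all ✓
  (8) n=F, s=F — not both ✓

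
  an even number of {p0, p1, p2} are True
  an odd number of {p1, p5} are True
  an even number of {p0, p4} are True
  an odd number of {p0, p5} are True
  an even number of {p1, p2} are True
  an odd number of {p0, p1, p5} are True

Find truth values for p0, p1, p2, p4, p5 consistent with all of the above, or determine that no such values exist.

p0: False; p1: False; p2: False; p4: False; p5: True

{p0, p1, p2}: 0 true → even ✓
{p1, p5}: 1 true → odd ✓
{p0, p4}: 0 true → even ✓
{p0, p5}: 1 true → odd ✓
{p1, p2}: 0 true → even ✓
{p0, p1, p5}: 1 true → odd ✓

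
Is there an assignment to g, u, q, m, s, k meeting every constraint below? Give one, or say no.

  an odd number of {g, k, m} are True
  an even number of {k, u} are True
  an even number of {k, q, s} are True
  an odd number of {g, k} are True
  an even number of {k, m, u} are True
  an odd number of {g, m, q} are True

g=T, u=F, q=F, m=F, s=F, k=F

{g, k, m}: 1 true → odd ✓
{k, u}: 0 true → even ✓
{k, q, s}: 0 true → even ✓
{g, k}: 1 true → odd ✓
{k, m, u}: 0 true → even ✓
{g, m, q}: 1 true → odd ✓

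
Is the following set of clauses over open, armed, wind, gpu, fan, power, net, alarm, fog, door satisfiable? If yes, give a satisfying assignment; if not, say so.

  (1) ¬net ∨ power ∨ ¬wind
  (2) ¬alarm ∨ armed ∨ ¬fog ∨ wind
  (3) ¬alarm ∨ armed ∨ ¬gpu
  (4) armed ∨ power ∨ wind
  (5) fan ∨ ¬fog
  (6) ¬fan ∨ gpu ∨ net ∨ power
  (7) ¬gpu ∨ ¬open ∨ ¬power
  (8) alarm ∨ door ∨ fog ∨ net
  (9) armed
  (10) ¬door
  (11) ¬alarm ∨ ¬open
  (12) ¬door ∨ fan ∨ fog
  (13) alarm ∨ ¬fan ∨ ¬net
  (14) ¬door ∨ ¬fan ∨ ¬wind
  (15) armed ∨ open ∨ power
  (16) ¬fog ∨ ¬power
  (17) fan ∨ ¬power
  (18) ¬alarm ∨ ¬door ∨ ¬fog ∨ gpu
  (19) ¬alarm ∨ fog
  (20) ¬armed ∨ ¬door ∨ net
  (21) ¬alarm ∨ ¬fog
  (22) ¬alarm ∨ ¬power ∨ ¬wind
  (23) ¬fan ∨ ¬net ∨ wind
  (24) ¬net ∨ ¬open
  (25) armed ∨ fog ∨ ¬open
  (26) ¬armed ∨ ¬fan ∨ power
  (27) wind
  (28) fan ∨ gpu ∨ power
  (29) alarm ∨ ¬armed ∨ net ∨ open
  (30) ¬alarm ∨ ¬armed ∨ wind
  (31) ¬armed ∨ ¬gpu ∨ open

Unsatisfiable

Case fog = True:
  (fan ∨ ¬fog) forces fan = True.
  (armed) forces armed = True.
  (¬door) forces door = False.
  (¬fog ∨ ¬power) forces power = False.
  Clause (¬armed ∨ ¬fan ∨ power) is falsified — contradiction.
Case fog = False:
  (armed) forces armed = True.
  (¬door) forces door = False.
  (¬alarm ∨ fog) forces alarm = False.
  (alarm ∨ door ∨ fog ∨ net) forces net = True.
  (alarm ∨ ¬fan ∨ ¬net) forces fan = False.
  (fan ∨ ¬power) forces power = False.
  (¬net ∨ power ∨ ¬wind) forces wind = False.
  Clause (wind) is falsified — contradiction.
Both cases fail, so the formula is unsatisfiable.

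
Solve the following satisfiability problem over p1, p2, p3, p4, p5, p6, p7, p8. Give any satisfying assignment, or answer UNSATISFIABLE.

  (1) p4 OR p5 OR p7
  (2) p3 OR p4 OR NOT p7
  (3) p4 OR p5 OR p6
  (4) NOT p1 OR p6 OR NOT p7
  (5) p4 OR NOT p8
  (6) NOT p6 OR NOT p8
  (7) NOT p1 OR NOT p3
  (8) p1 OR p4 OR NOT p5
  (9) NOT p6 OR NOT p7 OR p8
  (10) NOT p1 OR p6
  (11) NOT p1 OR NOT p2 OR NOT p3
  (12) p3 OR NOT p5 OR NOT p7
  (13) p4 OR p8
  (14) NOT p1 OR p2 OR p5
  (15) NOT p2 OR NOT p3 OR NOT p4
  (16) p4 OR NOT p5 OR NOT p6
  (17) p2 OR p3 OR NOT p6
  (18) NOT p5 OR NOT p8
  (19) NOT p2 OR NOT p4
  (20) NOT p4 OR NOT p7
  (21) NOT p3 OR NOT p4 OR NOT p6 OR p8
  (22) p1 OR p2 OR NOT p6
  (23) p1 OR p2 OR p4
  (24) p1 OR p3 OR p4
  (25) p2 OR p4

Set p1 = False.
Try p2 = True:
  (NOT p2 OR NOT p4) forces p4 = False.
  (p4 OR NOT p8) forces p8 = False.
  clause (p4 OR p8) is falsified — backtrack.
So p2 = False.
  then (p1 OR p2 OR NOT p6) forces p6 = False.
  then (p1 OR p2 OR p4) forces p4 = True.
  then (NOT p4 OR NOT p7) forces p7 = False.
Set p3 = False.
Set p5 = True.
  then (NOT p5 OR NOT p8) forces p8 = False.
All clauses satisfied.

p1: False; p2: False; p3: False; p4: True; p5: True; p6: False; p7: False; p8: False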